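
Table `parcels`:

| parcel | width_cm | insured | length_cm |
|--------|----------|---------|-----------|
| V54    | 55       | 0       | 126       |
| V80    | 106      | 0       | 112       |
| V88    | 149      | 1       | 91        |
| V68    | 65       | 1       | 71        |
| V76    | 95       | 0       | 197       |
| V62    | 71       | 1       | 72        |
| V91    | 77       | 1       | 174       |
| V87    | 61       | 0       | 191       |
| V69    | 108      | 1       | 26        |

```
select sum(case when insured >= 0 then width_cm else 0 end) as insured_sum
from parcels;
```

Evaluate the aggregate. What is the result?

787

parcel=V54: ✓ → 55
parcel=V80: ✓ → 106
parcel=V88: ✓ → 149
parcel=V68: ✓ → 65
parcel=V76: ✓ → 95
parcel=V62: ✓ → 71
parcel=V91: ✓ → 77
parcel=V87: ✓ → 61
parcel=V69: ✓ → 108
insured_sum = 55 + 106 + 149 + 65 + 95 + 71 + 77 + 61 + 108 = 787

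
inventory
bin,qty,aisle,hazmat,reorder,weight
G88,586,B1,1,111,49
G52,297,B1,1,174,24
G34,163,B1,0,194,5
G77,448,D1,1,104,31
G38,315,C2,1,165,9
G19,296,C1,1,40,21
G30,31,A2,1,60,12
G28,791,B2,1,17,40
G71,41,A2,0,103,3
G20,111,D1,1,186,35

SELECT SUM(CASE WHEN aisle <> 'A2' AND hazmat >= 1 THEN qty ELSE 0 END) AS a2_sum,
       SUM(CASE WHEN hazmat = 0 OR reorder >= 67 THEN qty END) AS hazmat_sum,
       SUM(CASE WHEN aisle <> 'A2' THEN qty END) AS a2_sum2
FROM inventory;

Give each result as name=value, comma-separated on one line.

a2_sum=2844, hazmat_sum=1961, a2_sum2=3007

[a2_sum: aisle <> 'A2' AND hazmat >= 1]
bin=G88: ✓ → 586
bin=G52: ✓ → 297
bin=G34: ✗
bin=G77: ✓ → 448
bin=G38: ✓ → 315
bin=G19: ✓ → 296
bin=G30: ✗
bin=G28: ✓ → 791
bin=G71: ✗
bin=G20: ✓ → 111
a2_sum = 586 + 297 + 448 + 315 + 296 + 791 + 111 = 2844
—
[hazmat_sum: hazmat = 0 OR reorder >= 67]
bin=G88: ✓ → 586
bin=G52: ✓ → 297
bin=G34: ✓ → 163
bin=G77: ✓ → 448
bin=G38: ✓ → 315
bin=G19: ✗
bin=G30: ✗
bin=G28: ✗
bin=G71: ✓ → 41
bin=G20: ✓ → 111
hazmat_sum = 586 + 297 + 163 + 448 + 315 + 41 + 111 = 1961
—
[a2_sum2: aisle <> 'A2']
bin=G88: ✓ → 586
bin=G52: ✓ → 297
bin=G34: ✓ → 163
bin=G77: ✓ → 448
bin=G38: ✓ → 315
bin=G19: ✓ → 296
bin=G30: ✗
bin=G28: ✓ → 791
bin=G71: ✗
bin=G20: ✓ → 111
a2_sum2 = 586 + 297 + 163 + 448 + 315 + 296 + 791 + 111 = 3007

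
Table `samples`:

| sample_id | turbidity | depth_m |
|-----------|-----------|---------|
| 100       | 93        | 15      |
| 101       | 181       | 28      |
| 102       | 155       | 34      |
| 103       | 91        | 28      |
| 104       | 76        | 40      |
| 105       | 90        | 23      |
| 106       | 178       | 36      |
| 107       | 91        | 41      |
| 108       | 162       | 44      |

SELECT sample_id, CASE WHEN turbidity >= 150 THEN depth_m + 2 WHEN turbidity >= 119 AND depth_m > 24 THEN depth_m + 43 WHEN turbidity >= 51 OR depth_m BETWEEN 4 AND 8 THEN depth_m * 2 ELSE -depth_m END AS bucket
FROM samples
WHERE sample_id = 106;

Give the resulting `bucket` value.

38

sample_id = 106: turbidity=178, depth_m=36.
turbidity >= 150 → true → 38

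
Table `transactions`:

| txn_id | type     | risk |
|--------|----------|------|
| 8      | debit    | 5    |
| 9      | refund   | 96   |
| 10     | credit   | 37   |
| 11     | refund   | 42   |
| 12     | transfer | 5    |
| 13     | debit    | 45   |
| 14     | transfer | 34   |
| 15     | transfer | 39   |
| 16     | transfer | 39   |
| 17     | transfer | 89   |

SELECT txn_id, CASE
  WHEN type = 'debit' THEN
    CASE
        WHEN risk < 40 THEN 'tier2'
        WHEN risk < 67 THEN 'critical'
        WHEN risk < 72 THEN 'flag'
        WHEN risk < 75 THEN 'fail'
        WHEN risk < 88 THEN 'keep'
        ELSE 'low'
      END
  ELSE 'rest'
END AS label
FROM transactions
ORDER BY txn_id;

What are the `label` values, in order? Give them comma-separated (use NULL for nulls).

tier2, rest, rest, rest, rest, critical, rest, rest, rest, rest

txn_id=8: type='debit' → inner[risk < 40] → tier2
txn_id=9: type='refund' → outer ELSE → rest
txn_id=10: type='credit' → outer ELSE → rest
txn_id=11: type='refund' → outer ELSE → rest
txn_id=12: type='transfer' → outer ELSE → rest
txn_id=13: type='debit' → inner[risk < 67] → critical
txn_id=14: type='transfer' → outer ELSE → rest
txn_id=15: type='transfer' → outer ELSE → rest
txn_id=16: type='transfer' → outer ELSE → rest
txn_id=17: type='transfer' → outer ELSE → rest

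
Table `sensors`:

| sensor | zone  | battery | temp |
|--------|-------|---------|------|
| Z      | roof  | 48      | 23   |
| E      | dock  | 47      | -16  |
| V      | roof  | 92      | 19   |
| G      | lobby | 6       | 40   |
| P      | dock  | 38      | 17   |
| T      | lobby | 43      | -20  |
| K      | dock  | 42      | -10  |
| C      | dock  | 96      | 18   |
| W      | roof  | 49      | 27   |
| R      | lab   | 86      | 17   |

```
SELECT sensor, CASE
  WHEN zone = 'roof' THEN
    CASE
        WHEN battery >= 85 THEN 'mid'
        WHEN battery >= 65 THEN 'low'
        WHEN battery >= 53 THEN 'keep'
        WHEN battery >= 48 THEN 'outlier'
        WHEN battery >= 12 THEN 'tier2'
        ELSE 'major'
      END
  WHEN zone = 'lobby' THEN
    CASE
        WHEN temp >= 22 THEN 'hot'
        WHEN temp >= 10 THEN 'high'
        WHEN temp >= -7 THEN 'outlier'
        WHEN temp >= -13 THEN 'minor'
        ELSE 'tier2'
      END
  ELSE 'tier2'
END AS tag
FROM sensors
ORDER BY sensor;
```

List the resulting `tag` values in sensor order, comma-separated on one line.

sensor=C: zone='dock' → outer ELSE → tier2
sensor=E: zone='dock' → outer ELSE → tier2
sensor=G: zone='lobby' → inner[temp >= 22] → hot
sensor=K: zone='dock' → outer ELSE → tier2
sensor=P: zone='dock' → outer ELSE → tier2
sensor=R: zone='lab' → outer ELSE → tier2
sensor=T: zone='lobby' → inner[ELSE] → tier2
sensor=V: zone='roof' → inner[battery >= 85] → mid
sensor=W: zone='roof' → inner[battery >= 48] → outlier
sensor=Z: zone='roof' → inner[battery >= 48] → outlier

tier2, tier2, hot, tier2, tier2, tier2, tier2, mid, outlier, outlier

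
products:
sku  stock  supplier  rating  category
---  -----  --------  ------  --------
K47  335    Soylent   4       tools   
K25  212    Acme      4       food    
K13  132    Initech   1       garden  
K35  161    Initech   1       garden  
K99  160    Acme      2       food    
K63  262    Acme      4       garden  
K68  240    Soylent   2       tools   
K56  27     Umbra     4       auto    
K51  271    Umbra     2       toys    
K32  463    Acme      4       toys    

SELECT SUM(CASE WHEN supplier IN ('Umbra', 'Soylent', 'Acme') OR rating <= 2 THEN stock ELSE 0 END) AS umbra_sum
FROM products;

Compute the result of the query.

sku=K47: ✓ → 335
sku=K25: ✓ → 212
sku=K13: ✓ → 132
sku=K35: ✓ → 161
sku=K99: ✓ → 160
sku=K63: ✓ → 262
sku=K68: ✓ → 240
sku=K56: ✓ → 27
sku=K51: ✓ → 271
sku=K32: ✓ → 463
umbra_sum = 335 + 212 + 132 + 161 + 160 + 262 + 240 + 27 + 271 + 463 = 2263

2263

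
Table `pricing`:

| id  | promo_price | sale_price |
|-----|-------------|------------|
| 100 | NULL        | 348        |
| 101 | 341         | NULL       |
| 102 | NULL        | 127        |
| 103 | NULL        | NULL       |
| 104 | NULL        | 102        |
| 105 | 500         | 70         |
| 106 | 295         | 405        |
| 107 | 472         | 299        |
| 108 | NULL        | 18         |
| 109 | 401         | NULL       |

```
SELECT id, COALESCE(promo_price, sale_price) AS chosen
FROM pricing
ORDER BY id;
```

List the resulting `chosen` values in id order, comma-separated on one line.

id=100: promo_price=NULL, sale_price=348 → 348
id=101: promo_price=341 → 341
id=102: promo_price=NULL, sale_price=127 → 127
id=103: promo_price=NULL, sale_price=NULL (all NULL) → NULL
id=104: promo_price=NULL, sale_price=102 → 102
id=105: promo_price=500 → 500
id=106: promo_price=295 → 295
id=107: promo_price=472 → 472
id=108: promo_price=NULL, sale_price=18 → 18
id=109: promo_price=401 → 401

348, 341, 127, NULL, 102, 500, 295, 472, 18, 401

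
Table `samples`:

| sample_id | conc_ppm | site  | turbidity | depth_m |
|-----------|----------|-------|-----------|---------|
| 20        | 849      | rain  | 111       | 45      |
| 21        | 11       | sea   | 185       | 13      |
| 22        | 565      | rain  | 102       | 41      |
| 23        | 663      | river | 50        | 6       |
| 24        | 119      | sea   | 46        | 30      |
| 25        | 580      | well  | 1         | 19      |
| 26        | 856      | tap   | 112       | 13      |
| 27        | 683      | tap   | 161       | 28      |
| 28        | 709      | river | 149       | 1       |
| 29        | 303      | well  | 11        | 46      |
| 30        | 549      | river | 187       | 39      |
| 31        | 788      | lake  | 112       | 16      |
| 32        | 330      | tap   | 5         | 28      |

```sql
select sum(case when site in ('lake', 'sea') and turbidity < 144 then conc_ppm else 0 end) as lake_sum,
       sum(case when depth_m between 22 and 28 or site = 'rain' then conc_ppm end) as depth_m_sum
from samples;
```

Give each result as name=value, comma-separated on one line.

[lake_sum: site in ('lake', 'sea') and turbidity < 144]
sample_id=20: ✗
sample_id=21: ✗
sample_id=22: ✗
sample_id=23: ✗
sample_id=24: ✓ → 119
sample_id=25: ✗
sample_id=26: ✗
sample_id=27: ✗
sample_id=28: ✗
sample_id=29: ✗
sample_id=30: ✗
sample_id=31: ✓ → 788
sample_id=32: ✗
lake_sum = 119 + 788 = 907
—
[depth_m_sum: depth_m between 22 and 28 or site = 'rain']
sample_id=20: ✓ → 849
sample_id=21: ✗
sample_id=22: ✓ → 565
sample_id=23: ✗
sample_id=24: ✗
sample_id=25: ✗
sample_id=26: ✗
sample_id=27: ✓ → 683
sample_id=28: ✗
sample_id=29: ✗
sample_id=30: ✗
sample_id=31: ✗
sample_id=32: ✓ → 330
depth_m_sum = 849 + 565 + 683 + 330 = 2427

lake_sum=907, depth_m_sum=2427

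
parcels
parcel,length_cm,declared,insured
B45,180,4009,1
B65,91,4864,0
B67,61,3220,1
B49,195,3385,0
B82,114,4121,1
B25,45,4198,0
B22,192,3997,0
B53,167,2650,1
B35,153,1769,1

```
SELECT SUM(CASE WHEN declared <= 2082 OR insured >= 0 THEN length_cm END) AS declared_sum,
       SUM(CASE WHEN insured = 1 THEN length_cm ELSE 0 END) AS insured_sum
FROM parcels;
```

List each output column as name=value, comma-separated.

declared_sum=1198, insured_sum=675

[declared_sum: declared <= 2082 OR insured >= 0]
parcel=B45: ✓ → 180
parcel=B65: ✓ → 91
parcel=B67: ✓ → 61
parcel=B49: ✓ → 195
parcel=B82: ✓ → 114
parcel=B25: ✓ → 45
parcel=B22: ✓ → 192
parcel=B53: ✓ → 167
parcel=B35: ✓ → 153
declared_sum = 180 + 91 + 61 + 195 + 114 + 45 + 192 + 167 + 153 = 1198
—
[insured_sum: insured = 1]
parcel=B45: ✓ → 180
parcel=B65: ✗
parcel=B67: ✓ → 61
parcel=B49: ✗
parcel=B82: ✓ → 114
parcel=B25: ✗
parcel=B22: ✗
parcel=B53: ✓ → 167
parcel=B35: ✓ → 153
insured_sum = 180 + 61 + 114 + 167 + 153 = 675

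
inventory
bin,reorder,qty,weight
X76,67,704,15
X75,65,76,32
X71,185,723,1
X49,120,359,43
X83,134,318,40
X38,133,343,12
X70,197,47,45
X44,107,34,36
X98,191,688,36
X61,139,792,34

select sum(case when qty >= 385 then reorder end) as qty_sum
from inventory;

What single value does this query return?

582

bin=X76: ✓ → 67
bin=X75: ✗
bin=X71: ✓ → 185
bin=X49: ✗
bin=X83: ✗
bin=X38: ✗
bin=X70: ✗
bin=X44: ✗
bin=X98: ✓ → 191
bin=X61: ✓ → 139
qty_sum = 67 + 185 + 191 + 139 = 582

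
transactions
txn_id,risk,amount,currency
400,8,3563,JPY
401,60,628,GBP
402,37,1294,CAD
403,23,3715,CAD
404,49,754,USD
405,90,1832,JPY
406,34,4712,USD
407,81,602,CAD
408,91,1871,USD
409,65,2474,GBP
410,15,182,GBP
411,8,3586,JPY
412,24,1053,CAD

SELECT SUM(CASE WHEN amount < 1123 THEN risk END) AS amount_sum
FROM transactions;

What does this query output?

229

txn_id=400: ✗
txn_id=401: ✓ → 60
txn_id=402: ✗
txn_id=403: ✗
txn_id=404: ✓ → 49
txn_id=405: ✗
txn_id=406: ✗
txn_id=407: ✓ → 81
txn_id=408: ✗
txn_id=409: ✗
txn_id=410: ✓ → 15
txn_id=411: ✗
txn_id=412: ✓ → 24
amount_sum = 60 + 49 + 81 + 15 + 24 = 229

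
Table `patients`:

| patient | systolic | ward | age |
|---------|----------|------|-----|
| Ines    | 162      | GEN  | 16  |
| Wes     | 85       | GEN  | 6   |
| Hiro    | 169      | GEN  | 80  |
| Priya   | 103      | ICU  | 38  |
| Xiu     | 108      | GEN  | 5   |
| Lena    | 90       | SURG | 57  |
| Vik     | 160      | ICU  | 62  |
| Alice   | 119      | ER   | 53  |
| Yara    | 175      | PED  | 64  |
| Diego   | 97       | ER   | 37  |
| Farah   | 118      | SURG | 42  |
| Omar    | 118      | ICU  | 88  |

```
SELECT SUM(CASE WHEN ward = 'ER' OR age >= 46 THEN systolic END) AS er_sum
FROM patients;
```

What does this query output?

patient=Ines: ✗
patient=Wes: ✗
patient=Hiro: ✓ → 169
patient=Priya: ✗
patient=Xiu: ✗
patient=Lena: ✓ → 90
patient=Vik: ✓ → 160
patient=Alice: ✓ → 119
patient=Yara: ✓ → 175
patient=Diego: ✓ → 97
patient=Farah: ✗
patient=Omar: ✓ → 118
er_sum = 169 + 90 + 160 + 119 + 175 + 97 + 118 = 928

928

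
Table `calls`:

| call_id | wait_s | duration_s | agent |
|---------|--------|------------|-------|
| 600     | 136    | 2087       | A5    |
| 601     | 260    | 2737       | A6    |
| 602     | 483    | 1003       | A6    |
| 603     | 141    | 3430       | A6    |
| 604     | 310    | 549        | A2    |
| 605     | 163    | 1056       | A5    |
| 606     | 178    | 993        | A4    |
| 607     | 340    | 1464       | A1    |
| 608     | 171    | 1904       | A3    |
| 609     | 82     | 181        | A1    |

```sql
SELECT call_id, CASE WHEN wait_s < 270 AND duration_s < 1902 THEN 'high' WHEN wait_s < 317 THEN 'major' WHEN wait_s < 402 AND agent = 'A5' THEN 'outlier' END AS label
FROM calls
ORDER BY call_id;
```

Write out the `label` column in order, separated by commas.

call_id=600: wait_s < 317 → major
call_id=601: wait_s < 317 → major
call_id=602: (no match → NULL) → NULL
call_id=603: wait_s < 317 → major
call_id=604: wait_s < 317 → major
call_id=605: wait_s < 270 AND duration_s < 1902 → high
call_id=606: wait_s < 270 AND duration_s < 1902 → high
call_id=607: (no match → NULL) → NULL
call_id=608: wait_s < 317 → major
call_id=609: wait_s < 270 AND duration_s < 1902 → high

major, major, NULL, major, major, high, high, NULL, major, high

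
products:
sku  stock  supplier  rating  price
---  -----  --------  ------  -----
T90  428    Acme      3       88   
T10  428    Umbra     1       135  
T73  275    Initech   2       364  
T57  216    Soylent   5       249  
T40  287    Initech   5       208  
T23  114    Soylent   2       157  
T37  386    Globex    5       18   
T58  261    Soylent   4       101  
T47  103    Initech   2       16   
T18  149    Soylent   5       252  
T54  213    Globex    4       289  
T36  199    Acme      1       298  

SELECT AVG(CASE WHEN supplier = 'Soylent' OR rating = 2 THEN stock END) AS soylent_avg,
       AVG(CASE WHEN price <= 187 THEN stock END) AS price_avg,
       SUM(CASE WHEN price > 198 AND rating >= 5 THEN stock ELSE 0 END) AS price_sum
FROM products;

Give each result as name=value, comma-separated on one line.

soylent_avg=186.3333333333, price_avg=286.6666666667, price_sum=652

[soylent_avg: supplier = 'Soylent' OR rating = 2]
sku=T90: ✗
sku=T10: ✗
sku=T73: ✓ → 275
sku=T57: ✓ → 216
sku=T40: ✗
sku=T23: ✓ → 114
sku=T37: ✗
sku=T58: ✓ → 261
sku=T47: ✓ → 103
sku=T18: ✓ → 149
sku=T54: ✗
sku=T36: ✗
soylent_avg = (275 + 216 + 114 + 261 + 103 + 149) / 6 = 186.3333333333
—
[price_avg: price <= 187]
sku=T90: ✓ → 428
sku=T10: ✓ → 428
sku=T73: ✗
sku=T57: ✗
sku=T40: ✗
sku=T23: ✓ → 114
sku=T37: ✓ → 386
sku=T58: ✓ → 261
sku=T47: ✓ → 103
sku=T18: ✗
sku=T54: ✗
sku=T36: ✗
price_avg = (428 + 428 + 114 + 386 + 261 + 103) / 6 = 286.6666666667
—
[price_sum: price > 198 AND rating >= 5]
sku=T90: ✗
sku=T10: ✗
sku=T73: ✗
sku=T57: ✓ → 216
sku=T40: ✓ → 287
sku=T23: ✗
sku=T37: ✗
sku=T58: ✗
sku=T47: ✗
sku=T18: ✓ → 149
sku=T54: ✗
sku=T36: ✗
price_sum = 216 + 287 + 149 = 652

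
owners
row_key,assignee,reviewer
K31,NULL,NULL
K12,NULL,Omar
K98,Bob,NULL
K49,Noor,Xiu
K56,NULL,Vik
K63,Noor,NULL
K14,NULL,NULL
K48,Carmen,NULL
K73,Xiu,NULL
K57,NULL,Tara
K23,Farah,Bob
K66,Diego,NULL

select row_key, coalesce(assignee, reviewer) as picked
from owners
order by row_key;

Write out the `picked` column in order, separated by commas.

Omar, NULL, Farah, NULL, Carmen, Noor, Vik, Tara, Noor, Diego, Xiu, Bob

row_key=K12: assignee=NULL, reviewer=Omar → Omar
row_key=K14: assignee=NULL, reviewer=NULL (all NULL) → NULL
row_key=K23: assignee=Farah → Farah
row_key=K31: assignee=NULL, reviewer=NULL (all NULL) → NULL
row_key=K48: assignee=Carmen → Carmen
row_key=K49: assignee=Noor → Noor
row_key=K56: assignee=NULL, reviewer=Vik → Vik
row_key=K57: assignee=NULL, reviewer=Tara → Tara
row_key=K63: assignee=Noor → Noor
row_key=K66: assignee=Diego → Diego
row_key=K73: assignee=Xiu → Xiu
row_key=K98: assignee=Bob → Bob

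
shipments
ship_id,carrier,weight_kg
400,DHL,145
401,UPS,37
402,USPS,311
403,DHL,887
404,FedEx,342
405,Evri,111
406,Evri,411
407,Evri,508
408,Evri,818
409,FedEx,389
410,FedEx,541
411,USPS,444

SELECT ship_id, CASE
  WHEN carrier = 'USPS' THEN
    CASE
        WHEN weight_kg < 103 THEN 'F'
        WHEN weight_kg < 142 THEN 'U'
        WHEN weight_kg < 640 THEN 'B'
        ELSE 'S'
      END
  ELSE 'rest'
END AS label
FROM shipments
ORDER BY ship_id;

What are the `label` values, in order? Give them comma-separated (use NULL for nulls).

ship_id=400: carrier='DHL' → outer ELSE → rest
ship_id=401: carrier='UPS' → outer ELSE → rest
ship_id=402: carrier='USPS' → inner[weight_kg < 640] → B
ship_id=403: carrier='DHL' → outer ELSE → rest
ship_id=404: carrier='FedEx' → outer ELSE → rest
ship_id=405: carrier='Evri' → outer ELSE → rest
ship_id=406: carrier='Evri' → outer ELSE → rest
ship_id=407: carrier='Evri' → outer ELSE → rest
ship_id=408: carrier='Evri' → outer ELSE → rest
ship_id=409: carrier='FedEx' → outer ELSE → rest
ship_id=410: carrier='FedEx' → outer ELSE → rest
ship_id=411: carrier='USPS' → inner[weight_kg < 640] → B

rest, rest, B, rest, rest, rest, rest, rest, rest, rest, rest, B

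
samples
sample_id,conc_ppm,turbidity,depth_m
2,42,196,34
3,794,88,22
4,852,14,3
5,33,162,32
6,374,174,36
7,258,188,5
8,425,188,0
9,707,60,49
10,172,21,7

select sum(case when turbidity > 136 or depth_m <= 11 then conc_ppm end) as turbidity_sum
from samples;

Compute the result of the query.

sample_id=2: ✓ → 42
sample_id=3: ✗
sample_id=4: ✓ → 852
sample_id=5: ✓ → 33
sample_id=6: ✓ → 374
sample_id=7: ✓ → 258
sample_id=8: ✓ → 425
sample_id=9: ✗
sample_id=10: ✓ → 172
turbidity_sum = 42 + 852 + 33 + 374 + 258 + 425 + 172 = 2156

2156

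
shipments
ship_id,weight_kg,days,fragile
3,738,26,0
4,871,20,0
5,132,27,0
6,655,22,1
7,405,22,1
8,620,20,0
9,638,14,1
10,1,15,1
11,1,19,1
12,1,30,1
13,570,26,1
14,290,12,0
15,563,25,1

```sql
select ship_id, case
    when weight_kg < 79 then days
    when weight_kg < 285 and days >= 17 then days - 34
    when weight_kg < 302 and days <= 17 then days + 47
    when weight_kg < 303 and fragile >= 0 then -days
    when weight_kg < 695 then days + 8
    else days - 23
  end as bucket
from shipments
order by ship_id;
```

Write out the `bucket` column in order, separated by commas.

3, -3, -7, 30, 30, 28, 22, 15, 19, 30, 34, 59, 33

ship_id=3: ELSE → 3
ship_id=4: ELSE → -3
ship_id=5: weight_kg < 285 and days >= 17 → -7
ship_id=6: weight_kg < 695 → 30
ship_id=7: weight_kg < 695 → 30
ship_id=8: weight_kg < 695 → 28
ship_id=9: weight_kg < 695 → 22
ship_id=10: weight_kg < 79 → 15
ship_id=11: weight_kg < 79 → 19
ship_id=12: weight_kg < 79 → 30
ship_id=13: weight_kg < 695 → 34
ship_id=14: weight_kg < 302 and days <= 17 → 59
ship_id=15: weight_kg < 695 → 33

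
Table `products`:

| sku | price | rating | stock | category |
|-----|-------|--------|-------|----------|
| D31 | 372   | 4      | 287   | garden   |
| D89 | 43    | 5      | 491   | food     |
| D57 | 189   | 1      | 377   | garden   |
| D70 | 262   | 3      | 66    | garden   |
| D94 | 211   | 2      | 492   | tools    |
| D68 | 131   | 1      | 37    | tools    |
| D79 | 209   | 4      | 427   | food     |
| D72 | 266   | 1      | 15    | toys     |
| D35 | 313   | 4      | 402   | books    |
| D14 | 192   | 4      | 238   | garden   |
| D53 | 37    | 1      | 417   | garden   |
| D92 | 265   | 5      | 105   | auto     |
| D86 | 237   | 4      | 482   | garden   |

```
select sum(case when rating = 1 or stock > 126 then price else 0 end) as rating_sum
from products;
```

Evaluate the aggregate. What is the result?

2200

sku=D31: ✓ → 372
sku=D89: ✓ → 43
sku=D57: ✓ → 189
sku=D70: ✗
sku=D94: ✓ → 211
sku=D68: ✓ → 131
sku=D79: ✓ → 209
sku=D72: ✓ → 266
sku=D35: ✓ → 313
sku=D14: ✓ → 192
sku=D53: ✓ → 37
sku=D92: ✗
sku=D86: ✓ → 237
rating_sum = 372 + 43 + 189 + 211 + 131 + 209 + 266 + 313 + 192 + 37 + 237 = 2200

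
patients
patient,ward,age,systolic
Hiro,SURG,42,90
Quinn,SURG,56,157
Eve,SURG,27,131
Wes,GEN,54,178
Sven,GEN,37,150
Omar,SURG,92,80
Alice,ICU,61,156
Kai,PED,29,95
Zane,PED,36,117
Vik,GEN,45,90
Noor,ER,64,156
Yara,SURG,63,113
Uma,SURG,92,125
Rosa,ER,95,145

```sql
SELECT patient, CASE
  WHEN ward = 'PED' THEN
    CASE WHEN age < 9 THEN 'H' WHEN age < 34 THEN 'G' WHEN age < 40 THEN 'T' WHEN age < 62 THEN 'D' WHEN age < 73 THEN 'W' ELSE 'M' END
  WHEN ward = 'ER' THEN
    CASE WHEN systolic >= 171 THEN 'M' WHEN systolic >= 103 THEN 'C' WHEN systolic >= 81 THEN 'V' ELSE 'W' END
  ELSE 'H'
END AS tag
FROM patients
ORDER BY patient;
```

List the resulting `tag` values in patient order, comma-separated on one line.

patient=Alice: ward='ICU' → outer ELSE → H
patient=Eve: ward='SURG' → outer ELSE → H
patient=Hiro: ward='SURG' → outer ELSE → H
patient=Kai: ward='PED' → inner[age < 34] → G
patient=Noor: ward='ER' → inner[systolic >= 103] → C
patient=Omar: ward='SURG' → outer ELSE → H
patient=Quinn: ward='SURG' → outer ELSE → H
patient=Rosa: ward='ER' → inner[systolic >= 103] → C
patient=Sven: ward='GEN' → outer ELSE → H
patient=Uma: ward='SURG' → outer ELSE → H
patient=Vik: ward='GEN' → outer ELSE → H
patient=Wes: ward='GEN' → outer ELSE → H
patient=Yara: ward='SURG' → outer ELSE → H
patient=Zane: ward='PED' → inner[age < 40] → T

H, H, H, G, C, H, H, C, H, H, H, H, H, T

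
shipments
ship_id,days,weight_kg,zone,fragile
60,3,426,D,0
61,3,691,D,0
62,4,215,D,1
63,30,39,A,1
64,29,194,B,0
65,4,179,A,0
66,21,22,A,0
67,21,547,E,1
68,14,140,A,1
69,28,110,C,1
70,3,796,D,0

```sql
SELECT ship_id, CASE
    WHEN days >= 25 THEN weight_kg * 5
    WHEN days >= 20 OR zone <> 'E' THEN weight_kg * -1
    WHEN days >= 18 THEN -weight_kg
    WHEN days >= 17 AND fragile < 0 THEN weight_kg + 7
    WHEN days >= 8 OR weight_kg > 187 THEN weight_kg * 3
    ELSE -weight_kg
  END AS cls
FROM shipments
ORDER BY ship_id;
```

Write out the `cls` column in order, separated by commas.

-426, -691, -215, 195, 970, -179, -22, -547, -140, 550, -796

ship_id=60: days >= 20 OR zone <> 'E' → -426
ship_id=61: days >= 20 OR zone <> 'E' → -691
ship_id=62: days >= 20 OR zone <> 'E' → -215
ship_id=63: days >= 25 → 195
ship_id=64: days >= 25 → 970
ship_id=65: days >= 20 OR zone <> 'E' → -179
ship_id=66: days >= 20 OR zone <> 'E' → -22
ship_id=67: days >= 20 OR zone <> 'E' → -547
ship_id=68: days >= 20 OR zone <> 'E' → -140
ship_id=69: days >= 25 → 550
ship_id=70: days >= 20 OR zone <> 'E' → -796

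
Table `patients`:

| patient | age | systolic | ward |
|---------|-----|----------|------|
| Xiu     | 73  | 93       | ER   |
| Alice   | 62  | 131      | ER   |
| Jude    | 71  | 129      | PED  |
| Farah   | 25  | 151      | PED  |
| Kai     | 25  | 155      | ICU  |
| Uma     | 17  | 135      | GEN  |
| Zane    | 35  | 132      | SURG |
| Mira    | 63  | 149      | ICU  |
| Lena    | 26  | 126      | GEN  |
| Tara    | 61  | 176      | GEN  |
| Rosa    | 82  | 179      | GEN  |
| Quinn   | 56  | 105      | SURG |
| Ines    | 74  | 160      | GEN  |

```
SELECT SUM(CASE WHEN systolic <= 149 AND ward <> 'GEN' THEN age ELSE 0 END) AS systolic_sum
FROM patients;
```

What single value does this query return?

patient=Xiu: ✓ → 73
patient=Alice: ✓ → 62
patient=Jude: ✓ → 71
patient=Farah: ✗
patient=Kai: ✗
patient=Uma: ✗
patient=Zane: ✓ → 35
patient=Mira: ✓ → 63
patient=Lena: ✗
patient=Tara: ✗
patient=Rosa: ✗
patient=Quinn: ✓ → 56
patient=Ines: ✗
systolic_sum = 73 + 62 + 71 + 35 + 63 + 56 = 360

360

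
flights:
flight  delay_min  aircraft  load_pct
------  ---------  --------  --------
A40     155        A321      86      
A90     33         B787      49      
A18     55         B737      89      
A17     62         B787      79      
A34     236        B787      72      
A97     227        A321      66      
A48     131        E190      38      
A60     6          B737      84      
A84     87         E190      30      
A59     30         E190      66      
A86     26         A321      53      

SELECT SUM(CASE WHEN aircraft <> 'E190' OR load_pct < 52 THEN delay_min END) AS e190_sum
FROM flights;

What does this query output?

flight=A40: ✓ → 155
flight=A90: ✓ → 33
flight=A18: ✓ → 55
flight=A17: ✓ → 62
flight=A34: ✓ → 236
flight=A97: ✓ → 227
flight=A48: ✓ → 131
flight=A60: ✓ → 6
flight=A84: ✓ → 87
flight=A59: ✗
flight=A86: ✓ → 26
e190_sum = 155 + 33 + 55 + 62 + 236 + 227 + 131 + 6 + 87 + 26 = 1018

1018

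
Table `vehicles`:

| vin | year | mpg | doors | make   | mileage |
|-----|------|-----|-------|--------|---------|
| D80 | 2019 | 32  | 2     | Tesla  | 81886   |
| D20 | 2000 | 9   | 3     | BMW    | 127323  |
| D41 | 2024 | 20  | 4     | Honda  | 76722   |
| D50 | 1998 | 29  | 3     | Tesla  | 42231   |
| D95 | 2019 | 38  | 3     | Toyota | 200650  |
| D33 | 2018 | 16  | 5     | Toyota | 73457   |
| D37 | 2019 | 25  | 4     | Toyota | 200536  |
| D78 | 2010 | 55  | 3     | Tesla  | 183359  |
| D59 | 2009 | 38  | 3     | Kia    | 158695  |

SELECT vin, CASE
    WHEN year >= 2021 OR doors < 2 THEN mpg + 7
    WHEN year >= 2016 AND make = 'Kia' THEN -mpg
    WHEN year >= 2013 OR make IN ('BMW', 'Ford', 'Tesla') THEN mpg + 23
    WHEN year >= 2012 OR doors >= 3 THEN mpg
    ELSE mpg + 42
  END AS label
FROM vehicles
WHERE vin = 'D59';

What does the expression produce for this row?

vin = D59: year=2009, mpg=38, doors=3, make=Kia, mileage=158695.
year >= 2021 OR doors < 2 → false
year >= 2016 AND make = 'Kia' → false
year >= 2013 OR make IN ('BMW', 'Ford', 'Tesla') → false
year >= 2012 OR doors >= 3 → true → 38

38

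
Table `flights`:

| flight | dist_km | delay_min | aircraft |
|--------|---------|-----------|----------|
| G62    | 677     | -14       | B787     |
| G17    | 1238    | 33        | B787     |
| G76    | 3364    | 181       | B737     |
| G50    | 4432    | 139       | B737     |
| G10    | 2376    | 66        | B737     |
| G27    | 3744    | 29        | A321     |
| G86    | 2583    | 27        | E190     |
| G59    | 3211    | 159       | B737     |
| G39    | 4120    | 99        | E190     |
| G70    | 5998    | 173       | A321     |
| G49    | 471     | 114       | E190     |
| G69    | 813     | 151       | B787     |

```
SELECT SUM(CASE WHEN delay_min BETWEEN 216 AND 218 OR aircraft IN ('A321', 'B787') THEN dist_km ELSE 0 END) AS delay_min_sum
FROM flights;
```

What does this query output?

12470

flight=G62: ✓ → 677
flight=G17: ✓ → 1238
flight=G76: ✗
flight=G50: ✗
flight=G10: ✗
flight=G27: ✓ → 3744
flight=G86: ✗
flight=G59: ✗
flight=G39: ✗
flight=G70: ✓ → 5998
flight=G49: ✗
flight=G69: ✓ → 813
delay_min_sum = 677 + 1238 + 3744 + 5998 + 813 = 12470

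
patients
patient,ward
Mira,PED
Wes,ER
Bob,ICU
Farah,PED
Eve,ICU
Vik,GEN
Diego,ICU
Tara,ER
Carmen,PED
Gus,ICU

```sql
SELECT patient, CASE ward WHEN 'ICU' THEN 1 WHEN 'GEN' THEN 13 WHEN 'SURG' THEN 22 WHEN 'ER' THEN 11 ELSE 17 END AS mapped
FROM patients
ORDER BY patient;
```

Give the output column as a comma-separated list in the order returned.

1, 17, 1, 1, 17, 1, 17, 11, 13, 11

patient=Bob: ward='ICU' → 1
patient=Carmen: ELSE → 17
patient=Diego: ward='ICU' → 1
patient=Eve: ward='ICU' → 1
patient=Farah: ELSE → 17
patient=Gus: ward='ICU' → 1
patient=Mira: ELSE → 17
patient=Tara: ward='ER' → 11
patient=Vik: ward='GEN' → 13
patient=Wes: ward='ER' → 11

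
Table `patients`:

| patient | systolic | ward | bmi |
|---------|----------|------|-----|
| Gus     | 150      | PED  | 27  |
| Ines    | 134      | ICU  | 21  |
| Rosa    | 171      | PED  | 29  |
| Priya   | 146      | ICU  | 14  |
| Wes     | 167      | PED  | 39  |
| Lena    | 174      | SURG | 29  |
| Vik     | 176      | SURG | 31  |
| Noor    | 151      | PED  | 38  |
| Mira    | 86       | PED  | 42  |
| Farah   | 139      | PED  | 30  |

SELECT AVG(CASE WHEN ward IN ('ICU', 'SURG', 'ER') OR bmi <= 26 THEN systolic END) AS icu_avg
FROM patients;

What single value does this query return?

157.5

patient=Gus: ✗
patient=Ines: ✓ → 134
patient=Rosa: ✗
patient=Priya: ✓ → 146
patient=Wes: ✗
patient=Lena: ✓ → 174
patient=Vik: ✓ → 176
patient=Noor: ✗
patient=Mira: ✗
patient=Farah: ✗
icu_avg = (134 + 146 + 174 + 176) / 4 = 157.5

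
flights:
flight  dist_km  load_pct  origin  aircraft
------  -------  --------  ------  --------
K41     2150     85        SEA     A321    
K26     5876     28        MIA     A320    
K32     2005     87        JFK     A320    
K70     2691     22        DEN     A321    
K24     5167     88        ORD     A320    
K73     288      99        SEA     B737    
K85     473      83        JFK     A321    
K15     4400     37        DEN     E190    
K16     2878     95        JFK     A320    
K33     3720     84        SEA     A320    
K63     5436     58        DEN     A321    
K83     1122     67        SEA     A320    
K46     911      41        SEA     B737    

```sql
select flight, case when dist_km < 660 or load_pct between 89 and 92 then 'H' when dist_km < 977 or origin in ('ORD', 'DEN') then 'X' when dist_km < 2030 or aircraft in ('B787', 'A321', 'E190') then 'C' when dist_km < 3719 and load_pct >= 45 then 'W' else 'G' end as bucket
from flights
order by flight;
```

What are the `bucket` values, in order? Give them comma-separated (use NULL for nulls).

flight=K15: dist_km < 977 or origin in ('ORD', 'DEN') → X
flight=K16: dist_km < 3719 and load_pct >= 45 → W
flight=K24: dist_km < 977 or origin in ('ORD', 'DEN') → X
flight=K26: ELSE → G
flight=K32: dist_km < 2030 or aircraft in ('B787', 'A321', 'E190') → C
flight=K33: ELSE → G
flight=K41: dist_km < 2030 or aircraft in ('B787', 'A321', 'E190') → C
flight=K46: dist_km < 977 or origin in ('ORD', 'DEN') → X
flight=K63: dist_km < 977 or origin in ('ORD', 'DEN') → X
flight=K70: dist_km < 977 or origin in ('ORD', 'DEN') → X
flight=K73: dist_km < 660 or load_pct between 89 and 92 → H
flight=K83: dist_km < 2030 or aircraft in ('B787', 'A321', 'E190') → C
flight=K85: dist_km < 660 or load_pct between 89 and 92 → H

X, W, X, G, C, G, C, X, X, X, H, C, H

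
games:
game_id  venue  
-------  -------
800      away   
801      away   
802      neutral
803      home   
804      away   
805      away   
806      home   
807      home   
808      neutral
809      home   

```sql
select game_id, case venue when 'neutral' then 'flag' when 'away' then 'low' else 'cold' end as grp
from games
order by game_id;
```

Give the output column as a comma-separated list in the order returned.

game_id=800: venue='away' → low
game_id=801: venue='away' → low
game_id=802: venue='neutral' → flag
game_id=803: ELSE → cold
game_id=804: venue='away' → low
game_id=805: venue='away' → low
game_id=806: ELSE → cold
game_id=807: ELSE → cold
game_id=808: venue='neutral' → flag
game_id=809: ELSE → cold

low, low, flag, cold, low, low, cold, cold, flag, cold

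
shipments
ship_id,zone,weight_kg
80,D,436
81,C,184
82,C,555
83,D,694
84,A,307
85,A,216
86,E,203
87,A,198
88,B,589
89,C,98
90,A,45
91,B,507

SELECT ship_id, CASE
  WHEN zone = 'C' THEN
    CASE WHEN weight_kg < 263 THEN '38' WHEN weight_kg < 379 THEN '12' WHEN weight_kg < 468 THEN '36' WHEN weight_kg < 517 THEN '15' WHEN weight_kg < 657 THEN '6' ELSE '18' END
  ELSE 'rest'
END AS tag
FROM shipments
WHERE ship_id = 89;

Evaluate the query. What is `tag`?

ship_id = 89: zone=C, weight_kg=98.
zone='C' → inner[weight_kg < 263] → 38

38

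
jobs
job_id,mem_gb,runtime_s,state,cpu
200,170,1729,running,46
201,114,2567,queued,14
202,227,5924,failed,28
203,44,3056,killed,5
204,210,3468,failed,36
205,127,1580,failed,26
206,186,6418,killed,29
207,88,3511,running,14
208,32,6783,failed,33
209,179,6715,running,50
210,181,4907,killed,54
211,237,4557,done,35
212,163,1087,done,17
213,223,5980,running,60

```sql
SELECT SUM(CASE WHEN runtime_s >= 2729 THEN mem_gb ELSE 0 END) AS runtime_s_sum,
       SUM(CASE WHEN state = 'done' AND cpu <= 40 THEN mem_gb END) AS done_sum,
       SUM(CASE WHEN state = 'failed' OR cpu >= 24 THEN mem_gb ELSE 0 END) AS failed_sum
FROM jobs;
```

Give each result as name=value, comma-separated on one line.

runtime_s_sum=1607, done_sum=400, failed_sum=1772

[runtime_s_sum: runtime_s >= 2729]
job_id=200: ✗
job_id=201: ✗
job_id=202: ✓ → 227
job_id=203: ✓ → 44
job_id=204: ✓ → 210
job_id=205: ✗
job_id=206: ✓ → 186
job_id=207: ✓ → 88
job_id=208: ✓ → 32
job_id=209: ✓ → 179
job_id=210: ✓ → 181
job_id=211: ✓ → 237
job_id=212: ✗
job_id=213: ✓ → 223
runtime_s_sum = 227 + 44 + 210 + 186 + 88 + 32 + 179 + 181 + 237 + 223 = 1607
—
[done_sum: state = 'done' AND cpu <= 40]
job_id=200: ✗
job_id=201: ✗
job_id=202: ✗
job_id=203: ✗
job_id=204: ✗
job_id=205: ✗
job_id=206: ✗
job_id=207: ✗
job_id=208: ✗
job_id=209: ✗
job_id=210: ✗
job_id=211: ✓ → 237
job_id=212: ✓ → 163
job_id=213: ✗
done_sum = 237 + 163 = 400
—
[failed_sum: state = 'failed' OR cpu >= 24]
job_id=200: ✓ → 170
job_id=201: ✗
job_id=202: ✓ → 227
job_id=203: ✗
job_id=204: ✓ → 210
job_id=205: ✓ → 127
job_id=206: ✓ → 186
job_id=207: ✗
job_id=208: ✓ → 32
job_id=209: ✓ → 179
job_id=210: ✓ → 181
job_id=211: ✓ → 237
job_id=212: ✗
job_id=213: ✓ → 223
failed_sum = 170 + 227 + 210 + 127 + 186 + 32 + 179 + 181 + 237 + 223 = 1772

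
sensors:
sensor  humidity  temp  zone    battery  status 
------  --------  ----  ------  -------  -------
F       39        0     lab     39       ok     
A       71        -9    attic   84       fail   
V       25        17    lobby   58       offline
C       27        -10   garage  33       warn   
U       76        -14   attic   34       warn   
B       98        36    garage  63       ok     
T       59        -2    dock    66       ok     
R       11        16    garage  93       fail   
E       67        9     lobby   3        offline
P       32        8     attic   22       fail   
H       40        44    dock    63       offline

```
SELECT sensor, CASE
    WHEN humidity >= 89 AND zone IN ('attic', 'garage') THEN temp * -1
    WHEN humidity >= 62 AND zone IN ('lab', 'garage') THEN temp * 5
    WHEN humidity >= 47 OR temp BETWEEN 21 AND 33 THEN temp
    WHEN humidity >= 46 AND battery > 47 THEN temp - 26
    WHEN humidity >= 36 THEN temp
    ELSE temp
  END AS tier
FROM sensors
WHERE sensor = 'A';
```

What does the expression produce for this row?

-9

sensor = A: humidity=71, temp=-9, zone=attic, battery=84, status=fail.
humidity >= 89 AND zone IN ('attic', 'garage') → false
humidity >= 62 AND zone IN ('lab', 'garage') → false
humidity >= 47 OR temp BETWEEN 21 AND 33 → true → -9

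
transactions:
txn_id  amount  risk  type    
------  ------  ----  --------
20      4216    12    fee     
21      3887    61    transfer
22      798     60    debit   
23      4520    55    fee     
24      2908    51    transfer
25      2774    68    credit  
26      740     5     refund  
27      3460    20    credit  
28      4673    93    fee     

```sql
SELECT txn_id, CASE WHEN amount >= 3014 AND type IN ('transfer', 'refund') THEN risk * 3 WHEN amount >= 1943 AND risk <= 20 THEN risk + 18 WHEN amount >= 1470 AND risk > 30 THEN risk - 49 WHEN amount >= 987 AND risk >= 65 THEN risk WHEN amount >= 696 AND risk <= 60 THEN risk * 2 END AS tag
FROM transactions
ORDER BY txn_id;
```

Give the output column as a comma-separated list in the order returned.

30, 183, 120, 6, 2, 19, 10, 38, 44

txn_id=20: amount >= 1943 AND risk <= 20 → 30
txn_id=21: amount >= 3014 AND type IN ('transfer', 'refund') → 183
txn_id=22: amount >= 696 AND risk <= 60 → 120
txn_id=23: amount >= 1470 AND risk > 30 → 6
txn_id=24: amount >= 1470 AND risk > 30 → 2
txn_id=25: amount >= 1470 AND risk > 30 → 19
txn_id=26: amount >= 696 AND risk <= 60 → 10
txn_id=27: amount >= 1943 AND risk <= 20 → 38
txn_id=28: amount >= 1470 AND risk > 30 → 44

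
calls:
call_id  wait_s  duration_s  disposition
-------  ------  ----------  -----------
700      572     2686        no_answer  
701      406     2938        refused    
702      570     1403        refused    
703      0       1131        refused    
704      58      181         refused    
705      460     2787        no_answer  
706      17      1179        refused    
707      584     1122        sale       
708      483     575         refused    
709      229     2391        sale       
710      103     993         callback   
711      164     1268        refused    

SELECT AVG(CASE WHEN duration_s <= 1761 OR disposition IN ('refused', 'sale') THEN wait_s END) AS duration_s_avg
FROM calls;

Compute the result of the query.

call_id=700: ✗
call_id=701: ✓ → 406
call_id=702: ✓ → 570
call_id=703: ✓ → 0
call_id=704: ✓ → 58
call_id=705: ✗
call_id=706: ✓ → 17
call_id=707: ✓ → 584
call_id=708: ✓ → 483
call_id=709: ✓ → 229
call_id=710: ✓ → 103
call_id=711: ✓ → 164
duration_s_avg = (406 + 570 + 0 + 58 + 17 + 584 + 483 + 229 + 103 + 164) / 10 = 261.4

261.4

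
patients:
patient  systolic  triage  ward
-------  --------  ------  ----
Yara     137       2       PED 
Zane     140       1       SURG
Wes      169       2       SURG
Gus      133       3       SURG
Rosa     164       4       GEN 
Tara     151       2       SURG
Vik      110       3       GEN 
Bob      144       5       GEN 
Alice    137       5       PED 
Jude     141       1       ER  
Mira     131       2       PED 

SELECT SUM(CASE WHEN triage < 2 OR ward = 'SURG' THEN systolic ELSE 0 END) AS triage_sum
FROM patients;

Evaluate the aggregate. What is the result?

734

patient=Yara: ✗
patient=Zane: ✓ → 140
patient=Wes: ✓ → 169
patient=Gus: ✓ → 133
patient=Rosa: ✗
patient=Tara: ✓ → 151
patient=Vik: ✗
patient=Bob: ✗
patient=Alice: ✗
patient=Jude: ✓ → 141
patient=Mira: ✗
triage_sum = 140 + 169 + 133 + 151 + 141 = 734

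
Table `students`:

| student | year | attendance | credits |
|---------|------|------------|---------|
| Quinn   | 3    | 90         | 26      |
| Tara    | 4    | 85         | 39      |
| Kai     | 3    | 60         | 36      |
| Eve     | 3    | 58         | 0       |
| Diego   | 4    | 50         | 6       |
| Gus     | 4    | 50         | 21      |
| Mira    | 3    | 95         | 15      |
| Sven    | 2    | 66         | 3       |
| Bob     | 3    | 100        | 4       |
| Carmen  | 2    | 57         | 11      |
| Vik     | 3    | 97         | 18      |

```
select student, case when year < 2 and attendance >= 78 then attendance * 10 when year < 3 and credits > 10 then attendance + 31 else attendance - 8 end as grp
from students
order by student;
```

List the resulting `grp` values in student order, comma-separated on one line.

student=Bob: ELSE → 92
student=Carmen: year < 3 and credits > 10 → 88
student=Diego: ELSE → 42
student=Eve: ELSE → 50
student=Gus: ELSE → 42
student=Kai: ELSE → 52
student=Mira: ELSE → 87
student=Quinn: ELSE → 82
student=Sven: ELSE → 58
student=Tara: ELSE → 77
student=Vik: ELSE → 89

92, 88, 42, 50, 42, 52, 87, 82, 58, 77, 89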